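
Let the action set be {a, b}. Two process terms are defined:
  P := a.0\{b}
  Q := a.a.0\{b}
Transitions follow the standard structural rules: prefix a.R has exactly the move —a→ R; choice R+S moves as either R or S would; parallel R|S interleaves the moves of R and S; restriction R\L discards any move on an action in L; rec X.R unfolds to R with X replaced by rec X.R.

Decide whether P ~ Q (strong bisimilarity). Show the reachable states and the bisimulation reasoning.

Reachable graph of P (2 states):
  m0 = a.0\{b} has moves --a--▸ m1
  m1 = 0\{b} has moves ·
Reachable graph of Q (3 states):
  n0 = a.a.0\{b} has moves --a--▸ n1
  n1 = a.0\{b} has moves --a--▸ n2
  n2 = 0\{b} has moves ·
Bisimilarity quotient blocks:
  B0 = {m0, n1}
  B1 = {m1, n2}
  B2 = {n0}
m0 ∈ B0, n0 ∈ B2 → different blocks

P ≁ Q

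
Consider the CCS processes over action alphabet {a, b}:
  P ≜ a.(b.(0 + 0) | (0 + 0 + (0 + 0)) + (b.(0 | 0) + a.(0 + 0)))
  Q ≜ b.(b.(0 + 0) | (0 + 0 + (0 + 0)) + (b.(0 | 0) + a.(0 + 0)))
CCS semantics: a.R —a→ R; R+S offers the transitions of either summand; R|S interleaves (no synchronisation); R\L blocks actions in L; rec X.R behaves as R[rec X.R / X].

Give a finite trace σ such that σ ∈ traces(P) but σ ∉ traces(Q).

a

P's transition system — 5 states:
  p0 = a.(b.(0 + 0) | (0 + 0 + (0 + 0)) + (b.(0 | 0) + a.(0 + 0))) → --a--▸ p1
  p1 = b.(0 + 0) | (0 + 0 + (0 + 0)) + (b.(0 | 0) + a.(0 + 0)) → --a--▸ p2, --b--▸ p3, --b--▸ p4
  p2 = 0 + 0 → ·
  p3 = (0 + 0) | (0 + 0 + (0 + 0)) → ·
  p4 = 0 | 0 → ·
Q's transition system — 5 states:
  q0 = b.(b.(0 + 0) | (0 + 0 + (0 + 0)) + (b.(0 | 0) + a.(0 + 0))) → --b--▸ q1
  q1 = b.(0 + 0) | (0 + 0 + (0 + 0)) + (b.(0 | 0) + a.(0 + 0)) → --a--▸ q2, --b--▸ q3, --b--▸ q4
  q2 = 0 + 0 → ·
  q3 = (0 + 0) | (0 + 0 + (0 + 0)) → ·
  q4 = 0 | 0 → ·
Executing a from P (initial set {p0}):
  step 1 (a): {p1}
  — P admits the full trace.
Executing a from Q (initial set {q0}):
  step 1 (a): ∅  — Q cannot continue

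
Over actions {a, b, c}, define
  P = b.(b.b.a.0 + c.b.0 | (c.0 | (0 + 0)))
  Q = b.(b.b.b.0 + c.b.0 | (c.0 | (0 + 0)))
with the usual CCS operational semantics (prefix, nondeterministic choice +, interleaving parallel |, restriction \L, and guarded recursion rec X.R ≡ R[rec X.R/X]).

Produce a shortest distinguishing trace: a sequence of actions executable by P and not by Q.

LTS(P): 10 reachable states
  s0 = b.(b.b.a.0 + c.b.0 | (c.0 | (0 + 0))) has moves -b-> s1
  s1 = b.b.a.0 + c.b.0 | (c.0 | (0 + 0)) has moves -b-> s2, -c-> s3, -c-> s4
  s2 = b.a.0 has moves -b-> s5
  s3 = b.0 | (c.0 | (0 + 0)) has moves -b-> s6, -c-> s7
  s4 = c.b.0 | (0 | (0 + 0)) has moves -c-> s7
  s5 = a.0 has moves -a-> s8
  s6 = 0 | (c.0 | (0 + 0)) has moves -c-> s9
  s7 = b.0 | (0 | (0 + 0)) has moves -b-> s9
  s8 = 0 has moves stopped
  s9 = 0 | (0 | (0 + 0)) has moves stopped
LTS(Q): 10 reachable states
  t0 = b.(b.b.b.0 + c.b.0 | (c.0 | (0 + 0))) has moves -b-> t1
  t1 = b.b.b.0 + c.b.0 | (c.0 | (0 + 0)) has moves -b-> t2, -c-> t3, -c-> t4
  t2 = b.b.0 has moves -b-> t5
  t3 = b.0 | (c.0 | (0 + 0)) has moves -b-> t6, -c-> t7
  t4 = c.b.0 | (0 | (0 + 0)) has moves -c-> t7
  t5 = b.0 has moves -b-> t8
  t6 = 0 | (c.0 | (0 + 0)) has moves -c-> t9
  t7 = b.0 | (0 | (0 + 0)) has moves -b-> t9
  t8 = 0 has moves stopped
  t9 = 0 | (0 | (0 + 0)) has moves stopped
Executing bbba from P (initial set {s0}):
  [1] b ⇒ {s1}
  [2] b ⇒ {s2}
  [3] b ⇒ {s5}
  [4] a ⇒ {s8}
  P completes σ.
Executing bbba from Q (initial set {t0}):
  [1] b ⇒ {t1}
  [2] b ⇒ {t2}
  [3] b ⇒ {t5}
  [4] a ⇒ no successor for Q

bbba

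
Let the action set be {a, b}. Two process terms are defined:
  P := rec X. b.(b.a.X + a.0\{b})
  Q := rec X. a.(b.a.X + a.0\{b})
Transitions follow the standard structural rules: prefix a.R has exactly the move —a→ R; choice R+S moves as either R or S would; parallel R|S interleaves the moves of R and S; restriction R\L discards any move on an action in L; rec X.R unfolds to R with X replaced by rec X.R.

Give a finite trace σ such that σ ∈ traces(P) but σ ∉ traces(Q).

b

P's transition system — 4 states:
  p0 = rec X. b.(b.a.X + a.0\{b}) :: ··b··> p1
  p1 = b.a.(rec X. b.(b.a.X + a.0\{b})) + a.0\{b} :: ··a··> p2, ··b··> p3
  p2 = 0\{b} :: deadlocked
  p3 = a.(rec X. b.(b.a.X + a.0\{b})) :: ··a··> p0
Q's transition system — 4 states:
  q0 = rec X. a.(b.a.X + a.0\{b}) :: ··a··> q1
  q1 = b.a.(rec X. a.(b.a.X + a.0\{b})) + a.0\{b} :: ··a··> q2, ··b··> q3
  q2 = 0\{b} :: deadlocked
  q3 = a.(rec X. a.(b.a.X + a.0\{b})) :: ··a··> q0
Run σ = ⟨b⟩ on P: start {p0}
  after b @ step 1: {p1}
  P completes σ.
Run σ = ⟨b⟩ on Q: start {q0}
  after b @ step 1: no successor for Q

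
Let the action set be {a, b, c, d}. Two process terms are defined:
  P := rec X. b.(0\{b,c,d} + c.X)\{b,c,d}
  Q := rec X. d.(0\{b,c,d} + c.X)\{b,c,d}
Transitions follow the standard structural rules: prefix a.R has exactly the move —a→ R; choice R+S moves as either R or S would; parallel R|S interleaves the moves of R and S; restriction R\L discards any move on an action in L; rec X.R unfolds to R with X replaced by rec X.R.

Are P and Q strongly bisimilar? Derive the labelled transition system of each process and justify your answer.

P ≁ Q

P's transition system — 2 states:
  m0 = rec X. b.(0\{b,c,d} + c.X)\{b,c,d} :: ··b··> m1
  m1 = (0\{b,c,d} + c.(rec X. b.(0\{b,c,d} + c.X)\{b,c,d}))\{b,c,d} :: stopped
Q's transition system — 2 states:
  n0 = rec X. d.(0\{b,c,d} + c.X)\{b,c,d} :: ··d··> n1
  n1 = (0\{b,c,d} + c.(rec X. d.(0\{b,c,d} + c.X)\{b,c,d}))\{b,c,d} :: stopped
Partition-refinement fixed point:
  B0 = {m0}
  B1 = {m1, n1}
  B2 = {n0}
m0 ∈ B0, n0 ∈ B2 → different blocks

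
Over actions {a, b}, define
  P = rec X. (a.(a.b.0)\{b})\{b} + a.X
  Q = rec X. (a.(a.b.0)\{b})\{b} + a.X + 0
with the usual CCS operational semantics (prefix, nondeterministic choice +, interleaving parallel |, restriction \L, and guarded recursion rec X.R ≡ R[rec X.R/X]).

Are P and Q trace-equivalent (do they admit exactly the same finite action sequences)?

LTS(P): 3 reachable states
  s0 = rec X. (a.(a.b.0)\{b})\{b} + a.X | —a→ s0, —a→ s1
  s1 = (a.b.0)\{b}\{b} | —a→ s2
  s2 = (b.0)\{b}\{b} | ∅
LTS(Q): 3 reachable states
  t0 = rec X. (a.(a.b.0)\{b})\{b} + a.X + 0 | —a→ t0, —a→ t1
  t1 = (a.b.0)\{b}\{b} | —a→ t2
  t2 = (b.0)\{b}\{b} | ∅
Partition-refinement fixed point:
  B0 = {s0, t0}
  B1 = {s1, t1}
  B2 = {s2, t2}
s0 ∈ B0, t0 ∈ B0 → same block
Bisimilar ⇒ trace-equivalent.

traces(P) = traces(Q)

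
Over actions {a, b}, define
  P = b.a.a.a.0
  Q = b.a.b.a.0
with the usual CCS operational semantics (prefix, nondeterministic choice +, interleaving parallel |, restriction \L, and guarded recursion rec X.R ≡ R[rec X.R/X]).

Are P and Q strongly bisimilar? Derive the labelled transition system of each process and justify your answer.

P's transition system — 5 states:
  m0 = b.a.a.a.0 :: ··b··> m1
  m1 = a.a.a.0 :: ··a··> m2
  m2 = a.a.0 :: ··a··> m3
  m3 = a.0 :: ··a··> m4
  m4 = 0 :: (no moves)
Q's transition system — 5 states:
  n0 = b.a.b.a.0 :: ··b··> n1
  n1 = a.b.a.0 :: ··a··> n2
  n2 = b.a.0 :: ··b··> n3
  n3 = a.0 :: ··a··> n4
  n4 = 0 :: (no moves)
Bisimilarity quotient blocks:
  B0 = {m0}
  B1 = {m1}
  B2 = {m2}
  B3 = {m3, n3}
  B4 = {m4, n4}
  B5 = {n0}
  B6 = {n1}
  B7 = {n2}
m0 ∈ B0, n0 ∈ B5 → different blocks

P ≁ Q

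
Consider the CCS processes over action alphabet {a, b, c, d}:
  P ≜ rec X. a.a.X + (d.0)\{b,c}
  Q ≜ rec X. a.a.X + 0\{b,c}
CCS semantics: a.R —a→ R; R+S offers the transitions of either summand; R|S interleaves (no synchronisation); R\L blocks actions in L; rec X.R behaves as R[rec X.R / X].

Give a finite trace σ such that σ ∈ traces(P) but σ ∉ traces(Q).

LTS(P): 3 reachable states
  s0 = rec X. a.a.X + (d.0)\{b,c} | --a--▸ s1, --d--▸ s2
  s1 = a.(rec X. a.a.X + (d.0)\{b,c}) | --a--▸ s0
  s2 = 0\{b,c} | deadlocked
LTS(Q): 2 reachable states
  t0 = rec X. a.a.X + 0\{b,c} | --a--▸ t1
  t1 = a.(rec X. a.a.X + 0\{b,c}) | --a--▸ t0
Executing d from P (initial set {s0}):
  after d @ step 1: {s2}
  ✓ P
Executing d from Q (initial set {t0}):
  after d @ step 1: no successor for Q

d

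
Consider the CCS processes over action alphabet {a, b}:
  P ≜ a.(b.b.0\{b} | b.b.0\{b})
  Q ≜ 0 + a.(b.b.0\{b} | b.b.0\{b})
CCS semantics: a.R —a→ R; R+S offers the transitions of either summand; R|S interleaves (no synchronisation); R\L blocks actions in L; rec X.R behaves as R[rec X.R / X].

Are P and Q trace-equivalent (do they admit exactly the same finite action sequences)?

trace-equivalent

LTS(P): 10 reachable states
  m0 = a.(b.b.0\{b} | b.b.0\{b}) → —a→ m1
  m1 = b.b.0\{b} | b.b.0\{b} → —b→ m2, —b→ m3
  m2 = b.0\{b} | b.b.0\{b} → —b→ m4, —b→ m5
  m3 = b.b.0\{b} | b.0\{b} → —b→ m5, —b→ m6
  m4 = 0\{b} | b.b.0\{b} → —b→ m7
  m5 = b.0\{b} | b.0\{b} → —b→ m7, —b→ m8
  m6 = b.b.0\{b} | 0\{b} → —b→ m8
  m7 = 0\{b} | b.0\{b} → —b→ m9
  m8 = b.0\{b} | 0\{b} → —b→ m9
  m9 = 0\{b} | 0\{b} → ∅
LTS(Q): 10 reachable states
  n0 = 0 + a.(b.b.0\{b} | b.b.0\{b}) → —a→ n1
  n1 = b.b.0\{b} | b.b.0\{b} → —b→ n2, —b→ n3
  n2 = b.0\{b} | b.b.0\{b} → —b→ n4, —b→ n5
  n3 = b.b.0\{b} | b.0\{b} → —b→ n5, —b→ n6
  n4 = 0\{b} | b.b.0\{b} → —b→ n7
  n5 = b.0\{b} | b.0\{b} → —b→ n7, —b→ n8
  n6 = b.b.0\{b} | 0\{b} → —b→ n8
  n7 = 0\{b} | b.0\{b} → —b→ n9
  n8 = b.0\{b} | 0\{b} → —b→ n9
  n9 = 0\{b} | 0\{b} → ∅
Coarsest stable partition (strong bisimilarity classes):
  B0 = {m0, n0}
  B1 = {m1, n1}
  B2 = {m2, m3, n2, n3}
  B3 = {m4, m5, m6, n4, n5, n6}
  B4 = {m7, m8, n7, n8}
  B5 = {m9, n9}
m0 ∈ B0, n0 ∈ B0 → same block
Bisimilar ⇒ trace-equivalent.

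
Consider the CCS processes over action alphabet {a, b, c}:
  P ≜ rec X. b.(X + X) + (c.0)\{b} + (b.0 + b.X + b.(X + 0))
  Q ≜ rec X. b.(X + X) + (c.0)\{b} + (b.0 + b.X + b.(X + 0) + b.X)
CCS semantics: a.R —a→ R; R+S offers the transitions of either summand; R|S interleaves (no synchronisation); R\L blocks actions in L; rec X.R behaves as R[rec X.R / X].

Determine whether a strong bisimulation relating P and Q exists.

Reachable graph of P (5 states):
  p0 = rec X. b.(X + X) + (c.0)\{b} + (b.0 + b.X + b.(X + 0)) → =b=> p0, =b=> p1, =b=> p2, =b=> p3, =c=> p4
  p1 = (rec X. b.(X + X) + (c.0)\{b} + (b.0 + b.X + b.(X + 0))) + (rec X. b.(X + X) + (c.0)\{b} + (b.0 + b.X + b.(X + 0))) → =b=> p0, =b=> p1, =b=> p2, =b=> p3, =c=> p4
  p2 = (rec X. b.(X + X) + (c.0)\{b} + (b.0 + b.X + b.(X + 0))) + 0 → =b=> p0, =b=> p1, =b=> p2, =b=> p3, =c=> p4
  p3 = 0 → (no moves)
  p4 = 0\{b} → (no moves)
Reachable graph of Q (5 states):
  q0 = rec X. b.(X + X) + (c.0)\{b} + (b.0 + b.X + b.(X + 0) + b.X) → =b=> q0, =b=> q1, =b=> q2, =b=> q3, =c=> q4
  q1 = (rec X. b.(X + X) + (c.0)\{b} + (b.0 + b.X + b.(X + 0) + b.X)) + (rec X. b.(X + X) + (c.0)\{b} + (b.0 + b.X + b.(X + 0) + b.X)) → =b=> q0, =b=> q1, =b=> q2, =b=> q3, =c=> q4
  q2 = (rec X. b.(X + X) + (c.0)\{b} + (b.0 + b.X + b.(X + 0) + b.X)) + 0 → =b=> q0, =b=> q1, =b=> q2, =b=> q3, =c=> q4
  q3 = 0 → (no moves)
  q4 = 0\{b} → (no moves)
Bisimilarity quotient blocks:
  B0 = {p0, p1, p2, q0, q1, q2}
  B1 = {p3, p4, q3, q4}
p0 ∈ B0, q0 ∈ B0 → same block

YES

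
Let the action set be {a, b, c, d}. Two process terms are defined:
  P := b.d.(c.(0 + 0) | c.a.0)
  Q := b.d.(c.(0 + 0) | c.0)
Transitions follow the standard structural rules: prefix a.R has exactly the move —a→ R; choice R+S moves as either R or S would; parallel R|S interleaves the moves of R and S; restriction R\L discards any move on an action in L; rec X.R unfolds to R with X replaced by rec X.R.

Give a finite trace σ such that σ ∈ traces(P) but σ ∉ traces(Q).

bdca

LTS(P): 8 reachable states
  s0 = b.d.(c.(0 + 0) | c.a.0) | -b-> s1
  s1 = d.(c.(0 + 0) | c.a.0) | -d-> s2
  s2 = c.(0 + 0) | c.a.0 | -c-> s3, -c-> s4
  s3 = (0 + 0) | c.a.0 | -c-> s5
  s4 = c.(0 + 0) | a.0 | -a-> s6, -c-> s5
  s5 = (0 + 0) | a.0 | -a-> s7
  s6 = c.(0 + 0) | 0 | -c-> s7
  s7 = (0 + 0) | 0 | stopped
LTS(Q): 6 reachable states
  t0 = b.d.(c.(0 + 0) | c.0) | -b-> t1
  t1 = d.(c.(0 + 0) | c.0) | -d-> t2
  t2 = c.(0 + 0) | c.0 | -c-> t3, -c-> t4
  t3 = (0 + 0) | c.0 | -c-> t5
  t4 = c.(0 + 0) | 0 | -c-> t5
  t5 = (0 + 0) | 0 | stopped
Trace ⟨bdca⟩ through P, begin at {s0}:
  [1] b ⇒ {s1}
  [2] d ⇒ {s2}
  [3] c ⇒ {s3, s4}
  [4] a ⇒ {s6}
  P completes σ.
Trace ⟨bdca⟩ through Q, begin at {t0}:
  [1] b ⇒ {t1}
  [2] d ⇒ {t2}
  [3] c ⇒ {t3, t4}
  [4] a ⇒ ∅ (Q stuck)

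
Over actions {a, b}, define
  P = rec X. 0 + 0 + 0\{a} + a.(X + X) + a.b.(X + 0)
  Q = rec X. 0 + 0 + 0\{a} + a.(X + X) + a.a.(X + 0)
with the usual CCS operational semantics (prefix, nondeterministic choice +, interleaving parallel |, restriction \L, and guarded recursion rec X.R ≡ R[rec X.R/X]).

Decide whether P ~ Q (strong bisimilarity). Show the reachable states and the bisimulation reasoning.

P's transition system — 4 states:
  p0 = rec X. 0 + 0 + 0\{a} + a.(X + X) + a.b.(X + 0) → --a--▸ p1, --a--▸ p2
  p1 = (rec X. 0 + 0 + 0\{a} + a.(X + X) + a.b.(X + 0)) + (rec X. 0 + 0 + 0\{a} + a.(X + X) + a.b.(X + 0)) → --a--▸ p1, --a--▸ p2
  p2 = b.((rec X. 0 + 0 + 0\{a} + a.(X + X) + a.b.(X + 0)) + 0) → --b--▸ p3
  p3 = (rec X. 0 + 0 + 0\{a} + a.(X + X) + a.b.(X + 0)) + 0 → --a--▸ p1, --a--▸ p2
Q's transition system — 4 states:
  q0 = rec X. 0 + 0 + 0\{a} + a.(X + X) + a.a.(X + 0) → --a--▸ q1, --a--▸ q2
  q1 = (rec X. 0 + 0 + 0\{a} + a.(X + X) + a.a.(X + 0)) + (rec X. 0 + 0 + 0\{a} + a.(X + X) + a.a.(X + 0)) → --a--▸ q1, --a--▸ q2
  q2 = a.((rec X. 0 + 0 + 0\{a} + a.(X + X) + a.a.(X + 0)) + 0) → --a--▸ q3
  q3 = (rec X. 0 + 0 + 0\{a} + a.(X + X) + a.a.(X + 0)) + 0 → --a--▸ q1, --a--▸ q2
Coarsest stable partition (strong bisimilarity classes):
  B0 = {p0, p1, p3}
  B1 = {p2}
  B2 = {q0, q1, q2, q3}
p0 ∈ B0, q0 ∈ B2 → different blocks

NO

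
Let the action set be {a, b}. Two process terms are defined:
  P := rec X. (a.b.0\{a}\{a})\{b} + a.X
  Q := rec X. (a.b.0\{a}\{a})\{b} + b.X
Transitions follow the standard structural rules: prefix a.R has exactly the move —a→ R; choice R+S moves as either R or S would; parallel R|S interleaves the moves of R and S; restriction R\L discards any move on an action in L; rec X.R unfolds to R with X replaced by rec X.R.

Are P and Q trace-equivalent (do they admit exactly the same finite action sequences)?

traces(P) ≠ traces(Q) — witness ⟨aa⟩

P's transition system — 2 states:
  m0 = rec X. (a.b.0\{a}\{a})\{b} + a.X ⊢ -a-> m0, -a-> m1
  m1 = (b.0\{a}\{a})\{b} ⊢ ∅
Q's transition system — 2 states:
  n0 = rec X. (a.b.0\{a}\{a})\{b} + b.X ⊢ -a-> n1, -b-> n0
  n1 = (b.0\{a}\{a})\{b} ⊢ ∅
Trace ⟨aa⟩ through P, begin at {m0}:
  step 1 (a): {m0, m1}
  step 2 (a): {m0, m1}
  P completes σ.
Trace ⟨aa⟩ through Q, begin at {n0}:
  step 1 (a): {n1}
  step 2 (a): ∅  — Q cannot continue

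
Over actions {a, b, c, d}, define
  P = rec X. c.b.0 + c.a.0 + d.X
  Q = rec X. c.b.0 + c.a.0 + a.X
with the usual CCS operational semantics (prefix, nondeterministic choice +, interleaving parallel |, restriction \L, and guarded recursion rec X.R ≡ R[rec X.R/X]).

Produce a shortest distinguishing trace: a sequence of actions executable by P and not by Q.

d

Reachable graph of P (4 states):
  s0 = rec X. c.b.0 + c.a.0 + d.X → —c→ s1, —c→ s2, —d→ s0
  s1 = a.0 → —a→ s3
  s2 = b.0 → —b→ s3
  s3 = 0 → deadlocked
Reachable graph of Q (4 states):
  t0 = rec X. c.b.0 + c.a.0 + a.X → —a→ t0, —c→ t1, —c→ t2
  t1 = a.0 → —a→ t3
  t2 = b.0 → —b→ t3
  t3 = 0 → deadlocked
Executing d from P (initial set {s0}):
  [1] d ⇒ {s0}
  ✓ P
Executing d from Q (initial set {t0}):
  [1] d ⇒ ∅ (Q stuck)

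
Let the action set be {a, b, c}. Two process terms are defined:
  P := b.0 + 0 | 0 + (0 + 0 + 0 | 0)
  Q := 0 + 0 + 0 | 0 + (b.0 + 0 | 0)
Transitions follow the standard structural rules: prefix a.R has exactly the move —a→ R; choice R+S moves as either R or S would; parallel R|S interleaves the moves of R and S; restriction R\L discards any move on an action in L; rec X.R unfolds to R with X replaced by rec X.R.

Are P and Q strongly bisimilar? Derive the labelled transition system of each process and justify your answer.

bisimilar

Reachable graph of P (2 states):
  s0 = b.0 + 0 | 0 + (0 + 0 + 0 | 0) | =b=> s1
  s1 = 0 | (no moves)
Reachable graph of Q (2 states):
  t0 = 0 + 0 + 0 | 0 + (b.0 + 0 | 0) | =b=> t1
  t1 = 0 | (no moves)
Bisimilarity quotient blocks:
  B0 = {s0, t0}
  B1 = {s1, t1}
s0 ∈ B0, t0 ∈ B0 → same block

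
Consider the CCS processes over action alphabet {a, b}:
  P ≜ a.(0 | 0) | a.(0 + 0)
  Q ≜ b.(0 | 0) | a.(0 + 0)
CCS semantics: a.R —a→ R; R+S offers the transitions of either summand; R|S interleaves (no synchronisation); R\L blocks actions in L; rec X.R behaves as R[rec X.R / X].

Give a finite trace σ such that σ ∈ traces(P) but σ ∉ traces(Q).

aa

P's transition system — 4 states:
  p0 = a.(0 | 0) | a.(0 + 0) → —a→ p1, —a→ p2
  p1 = 0 | 0 | a.(0 + 0) → —a→ p3
  p2 = a.(0 | 0) | (0 + 0) → —a→ p3
  p3 = 0 | 0 | (0 + 0) → ·
Q's transition system — 4 states:
  q0 = b.(0 | 0) | a.(0 + 0) → —a→ q1, —b→ q2
  q1 = b.(0 | 0) | (0 + 0) → —b→ q3
  q2 = 0 | 0 | a.(0 + 0) → —a→ q3
  q3 = 0 | 0 | (0 + 0) → ·
Run σ = ⟨aa⟩ on P: start {p0}
  [1] a ⇒ {p1, p2}
  [2] a ⇒ {p3}
  ✓ P
Run σ = ⟨aa⟩ on Q: start {q0}
  [1] a ⇒ {q1}
  [2] a ⇒ ∅  — Q cannot continue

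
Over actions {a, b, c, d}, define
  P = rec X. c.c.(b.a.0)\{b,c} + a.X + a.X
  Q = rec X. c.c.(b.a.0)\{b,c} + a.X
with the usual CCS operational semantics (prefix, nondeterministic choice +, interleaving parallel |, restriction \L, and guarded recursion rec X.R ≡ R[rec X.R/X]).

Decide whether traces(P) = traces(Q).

LTS(P): 3 reachable states
  m0 = rec X. c.c.(b.a.0)\{b,c} + a.X + a.X | -a-> m0, -c-> m1
  m1 = c.(b.a.0)\{b,c} | -c-> m2
  m2 = (b.a.0)\{b,c} | ∅
LTS(Q): 3 reachable states
  n0 = rec X. c.c.(b.a.0)\{b,c} + a.X | -a-> n0, -c-> n1
  n1 = c.(b.a.0)\{b,c} | -c-> n2
  n2 = (b.a.0)\{b,c} | ∅
Bisimilarity quotient blocks:
  B0 = {m0, n0}
  B1 = {m1, n1}
  B2 = {m2, n2}
m0 ∈ B0, n0 ∈ B0 → same block
Bisimilar ⇒ trace-equivalent.

traces(P) = traces(Q)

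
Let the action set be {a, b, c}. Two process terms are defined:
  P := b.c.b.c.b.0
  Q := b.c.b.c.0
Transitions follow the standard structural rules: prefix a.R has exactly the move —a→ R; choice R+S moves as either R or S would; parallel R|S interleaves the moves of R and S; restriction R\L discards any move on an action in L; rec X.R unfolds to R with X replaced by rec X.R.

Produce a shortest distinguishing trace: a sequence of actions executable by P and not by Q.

Reachable graph of P (6 states):
  s0 = b.c.b.c.b.0 has moves —b→ s1
  s1 = c.b.c.b.0 has moves —c→ s2
  s2 = b.c.b.0 has moves —b→ s3
  s3 = c.b.0 has moves —c→ s4
  s4 = b.0 has moves —b→ s5
  s5 = 0 has moves deadlocked
Reachable graph of Q (5 states):
  t0 = b.c.b.c.0 has moves —b→ t1
  t1 = c.b.c.0 has moves —c→ t2
  t2 = b.c.0 has moves —b→ t3
  t3 = c.0 has moves —c→ t4
  t4 = 0 has moves deadlocked
Trace ⟨bcbcb⟩ through P, begin at {s0}:
  [1] b ⇒ {s1}
  [2] c ⇒ {s2}
  [3] b ⇒ {s3}
  [4] c ⇒ {s4}
  [5] b ⇒ {s5}
  ✓ P
Trace ⟨bcbcb⟩ through Q, begin at {t0}:
  [1] b ⇒ {t1}
  [2] c ⇒ {t2}
  [3] b ⇒ {t3}
  [4] c ⇒ {t4}
  [5] b ⇒ no successor for Q

bcbcb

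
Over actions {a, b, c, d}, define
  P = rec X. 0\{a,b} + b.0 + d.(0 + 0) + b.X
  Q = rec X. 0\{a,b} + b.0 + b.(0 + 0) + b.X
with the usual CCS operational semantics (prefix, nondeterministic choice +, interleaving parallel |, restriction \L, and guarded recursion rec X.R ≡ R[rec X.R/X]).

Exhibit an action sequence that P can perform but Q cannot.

d

LTS(P): 3 reachable states
  p0 = rec X. 0\{a,b} + b.0 + d.(0 + 0) + b.X ⊢ —b→ p0, —b→ p1, —d→ p2
  p1 = 0 ⊢ stopped
  p2 = 0 + 0 ⊢ stopped
LTS(Q): 3 reachable states
  q0 = rec X. 0\{a,b} + b.0 + b.(0 + 0) + b.X ⊢ —b→ q0, —b→ q1, —b→ q2
  q1 = 0 ⊢ stopped
  q2 = 0 + 0 ⊢ stopped
Executing d from P (initial set {p0}):
  [1] d ⇒ {p2}
  — P admits the full trace.
Executing d from Q (initial set {q0}):
  [1] d ⇒ no successor for Q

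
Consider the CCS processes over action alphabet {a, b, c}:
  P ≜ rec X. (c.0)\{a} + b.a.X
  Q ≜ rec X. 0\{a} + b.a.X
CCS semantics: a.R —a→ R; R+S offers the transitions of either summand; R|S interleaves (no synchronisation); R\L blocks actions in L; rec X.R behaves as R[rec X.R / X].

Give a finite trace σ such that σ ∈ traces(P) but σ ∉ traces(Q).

c

LTS(P): 3 reachable states
  s0 = rec X. (c.0)\{a} + b.a.X :: =b=> s1, =c=> s2
  s1 = a.(rec X. (c.0)\{a} + b.a.X) :: =a=> s0
  s2 = 0\{a} :: stopped
LTS(Q): 2 reachable states
  t0 = rec X. 0\{a} + b.a.X :: =b=> t1
  t1 = a.(rec X. 0\{a} + b.a.X) :: =a=> t0
Trace ⟨c⟩ through P, begin at {s0}:
  after c @ step 1: {s2}
  P completes σ.
Trace ⟨c⟩ through Q, begin at {t0}:
  after c @ step 1: no successor for Q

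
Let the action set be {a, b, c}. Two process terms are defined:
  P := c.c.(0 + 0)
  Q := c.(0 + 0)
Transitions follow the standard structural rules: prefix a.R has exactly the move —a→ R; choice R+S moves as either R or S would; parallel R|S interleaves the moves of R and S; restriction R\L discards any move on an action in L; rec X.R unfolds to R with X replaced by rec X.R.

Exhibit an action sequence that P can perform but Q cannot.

Reachable graph of P (3 states):
  m0 = c.c.(0 + 0) → -c-> m1
  m1 = c.(0 + 0) → -c-> m2
  m2 = 0 + 0 → ∅
Reachable graph of Q (2 states):
  n0 = c.(0 + 0) → -c-> n1
  n1 = 0 + 0 → ∅
Run σ = ⟨cc⟩ on P: start {m0}
  step 1 (c): {m1}
  step 2 (c): {m2}
  P completes σ.
Run σ = ⟨cc⟩ on Q: start {n0}
  step 1 (c): {n1}
  step 2 (c): no successor for Q

cc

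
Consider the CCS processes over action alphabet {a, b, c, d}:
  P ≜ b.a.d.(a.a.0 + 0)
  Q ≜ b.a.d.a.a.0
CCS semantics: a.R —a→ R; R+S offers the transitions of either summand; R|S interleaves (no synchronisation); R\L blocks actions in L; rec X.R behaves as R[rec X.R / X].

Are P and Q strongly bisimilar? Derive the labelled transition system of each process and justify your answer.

LTS(P): 6 reachable states
  s0 = b.a.d.(a.a.0 + 0) has moves ··b··> s1
  s1 = a.d.(a.a.0 + 0) has moves ··a··> s2
  s2 = d.(a.a.0 + 0) has moves ··d··> s3
  s3 = a.a.0 + 0 has moves ··a··> s4
  s4 = a.0 has moves ··a··> s5
  s5 = 0 has moves (no moves)
LTS(Q): 6 reachable states
  t0 = b.a.d.a.a.0 has moves ··b··> t1
  t1 = a.d.a.a.0 has moves ··a··> t2
  t2 = d.a.a.0 has moves ··d··> t3
  t3 = a.a.0 has moves ··a··> t4
  t4 = a.0 has moves ··a··> t5
  t5 = 0 has moves (no moves)
Partition-refinement fixed point:
  B0 = {s0, t0}
  B1 = {s1, t1}
  B2 = {s2, t2}
  B3 = {s3, t3}
  B4 = {s4, t4}
  B5 = {s5, t5}
s0 ∈ B0, t0 ∈ B0 → same block

P ~ Q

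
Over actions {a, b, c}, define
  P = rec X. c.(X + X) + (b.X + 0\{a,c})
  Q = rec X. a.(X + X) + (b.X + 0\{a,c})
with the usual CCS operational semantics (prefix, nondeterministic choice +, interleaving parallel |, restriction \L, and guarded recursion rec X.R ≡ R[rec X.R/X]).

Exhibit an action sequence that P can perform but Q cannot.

LTS(P): 2 reachable states
  s0 = rec X. c.(X + X) + (b.X + 0\{a,c}) → --b--▸ s0, --c--▸ s1
  s1 = (rec X. c.(X + X) + (b.X + 0\{a,c})) + (rec X. c.(X + X) + (b.X + 0\{a,c})) → --b--▸ s0, --c--▸ s1
LTS(Q): 2 reachable states
  t0 = rec X. a.(X + X) + (b.X + 0\{a,c}) → --a--▸ t1, --b--▸ t0
  t1 = (rec X. a.(X + X) + (b.X + 0\{a,c})) + (rec X. a.(X + X) + (b.X + 0\{a,c})) → --a--▸ t1, --b--▸ t0
Executing c from P (initial set {s0}):
  step 1 (c): {s1}
  — P admits the full trace.
Executing c from Q (initial set {t0}):
  step 1 (c): ∅ (Q stuck)

c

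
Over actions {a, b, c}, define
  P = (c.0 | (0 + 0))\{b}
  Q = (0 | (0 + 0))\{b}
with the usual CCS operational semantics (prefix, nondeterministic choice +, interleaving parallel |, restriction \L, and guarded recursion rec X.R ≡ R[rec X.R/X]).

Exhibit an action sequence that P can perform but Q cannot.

c

Reachable graph of P (2 states):
  p0 = (c.0 | (0 + 0))\{b} | =c=> p1
  p1 = (0 | (0 + 0))\{b} | deadlocked
Reachable graph of Q (1 states):
  q0 = (0 | (0 + 0))\{b} | deadlocked
Executing c from P (initial set {p0}):
  [1] c ⇒ {p1}
  — P admits the full trace.
Executing c from Q (initial set {q0}):
  [1] c ⇒ no successor for Q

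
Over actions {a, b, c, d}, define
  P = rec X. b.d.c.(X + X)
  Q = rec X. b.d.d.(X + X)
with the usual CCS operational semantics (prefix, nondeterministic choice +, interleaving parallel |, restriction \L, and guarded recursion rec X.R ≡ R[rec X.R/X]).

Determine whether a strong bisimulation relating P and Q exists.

P's transition system — 4 states:
  m0 = rec X. b.d.c.(X + X) | ··b··> m1
  m1 = d.c.((rec X. b.d.c.(X + X)) + (rec X. b.d.c.(X + X))) | ··d··> m2
  m2 = c.((rec X. b.d.c.(X + X)) + (rec X. b.d.c.(X + X))) | ··c··> m3
  m3 = (rec X. b.d.c.(X + X)) + (rec X. b.d.c.(X + X)) | ··b··> m1
Q's transition system — 4 states:
  n0 = rec X. b.d.d.(X + X) | ··b··> n1
  n1 = d.d.((rec X. b.d.d.(X + X)) + (rec X. b.d.d.(X + X))) | ··d··> n2
  n2 = d.((rec X. b.d.d.(X + X)) + (rec X. b.d.d.(X + X))) | ··d··> n3
  n3 = (rec X. b.d.d.(X + X)) + (rec X. b.d.d.(X + X)) | ··b··> n1
Partition-refinement fixed point:
  B0 = {m0, m3}
  B1 = {m1}
  B2 = {m2}
  B3 = {n0, n3}
  B4 = {n1}
  B5 = {n2}
m0 ∈ B0, n0 ∈ B3 → different blocks

not bisimilar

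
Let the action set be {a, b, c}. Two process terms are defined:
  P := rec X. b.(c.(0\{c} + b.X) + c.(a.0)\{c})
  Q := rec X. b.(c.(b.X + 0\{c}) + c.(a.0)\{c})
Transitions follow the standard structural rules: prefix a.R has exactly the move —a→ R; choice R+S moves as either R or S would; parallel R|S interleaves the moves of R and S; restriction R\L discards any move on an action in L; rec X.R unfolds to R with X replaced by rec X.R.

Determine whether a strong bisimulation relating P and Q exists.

P's transition system — 5 states:
  u0 = rec X. b.(c.(0\{c} + b.X) + c.(a.0)\{c}) ⊢ =b=> u1
  u1 = c.(0\{c} + b.(rec X. b.(c.(0\{c} + b.X) + c.(a.0)\{c}))) + c.(a.0)\{c} ⊢ =c=> u2, =c=> u3
  u2 = (a.0)\{c} ⊢ =a=> u4
  u3 = 0\{c} + b.(rec X. b.(c.(0\{c} + b.X) + c.(a.0)\{c})) ⊢ =b=> u0
  u4 = 0\{c} ⊢ (no moves)
Q's transition system — 5 states:
  v0 = rec X. b.(c.(b.X + 0\{c}) + c.(a.0)\{c}) ⊢ =b=> v1
  v1 = c.(b.(rec X. b.(c.(b.X + 0\{c}) + c.(a.0)\{c})) + 0\{c}) + c.(a.0)\{c} ⊢ =c=> v2, =c=> v3
  v2 = (a.0)\{c} ⊢ =a=> v4
  v3 = b.(rec X. b.(c.(b.X + 0\{c}) + c.(a.0)\{c})) + 0\{c} ⊢ =b=> v0
  v4 = 0\{c} ⊢ (no moves)
Coarsest stable partition (strong bisimilarity classes):
  B0 = {u0, v0}
  B1 = {u1, v1}
  B2 = {u3, v3}
  B3 = {u2, v2}
  B4 = {u4, v4}
u0 ∈ B0, v0 ∈ B0 → same block

P ~ Q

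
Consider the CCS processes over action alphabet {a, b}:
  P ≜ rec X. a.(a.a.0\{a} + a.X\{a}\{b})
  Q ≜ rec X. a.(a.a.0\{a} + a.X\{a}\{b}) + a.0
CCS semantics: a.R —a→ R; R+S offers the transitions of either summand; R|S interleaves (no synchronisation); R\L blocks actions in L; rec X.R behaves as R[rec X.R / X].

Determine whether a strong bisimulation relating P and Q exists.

P's transition system — 5 states:
  p0 = rec X. a.(a.a.0\{a} + a.X\{a}\{b}) ⊢ --a--▸ p1
  p1 = a.a.0\{a} + a.(rec X. a.(a.a.0\{a} + a.X\{a}\{b}))\{a}\{b} ⊢ --a--▸ p2, --a--▸ p3
  p2 = (rec X. a.(a.a.0\{a} + a.X\{a}\{b}))\{a}\{b} ⊢ deadlocked
  p3 = a.0\{a} ⊢ --a--▸ p4
  p4 = 0\{a} ⊢ deadlocked
Q's transition system — 6 states:
  q0 = rec X. a.(a.a.0\{a} + a.X\{a}\{b}) + a.0 ⊢ --a--▸ q1, --a--▸ q2
  q1 = 0 ⊢ deadlocked
  q2 = a.a.0\{a} + a.(rec X. a.(a.a.0\{a} + a.X\{a}\{b}) + a.0)\{a}\{b} ⊢ --a--▸ q3, --a--▸ q4
  q3 = (rec X. a.(a.a.0\{a} + a.X\{a}\{b}) + a.0)\{a}\{b} ⊢ deadlocked
  q4 = a.0\{a} ⊢ --a--▸ q5
  q5 = 0\{a} ⊢ deadlocked
Partition-refinement fixed point:
  B0 = {p0}
  B1 = {p1, q2}
  B2 = {p2, p4, q1, q3, q5}
  B3 = {p3, q4}
  B4 = {q0}
p0 ∈ B0, q0 ∈ B4 → different blocks

NO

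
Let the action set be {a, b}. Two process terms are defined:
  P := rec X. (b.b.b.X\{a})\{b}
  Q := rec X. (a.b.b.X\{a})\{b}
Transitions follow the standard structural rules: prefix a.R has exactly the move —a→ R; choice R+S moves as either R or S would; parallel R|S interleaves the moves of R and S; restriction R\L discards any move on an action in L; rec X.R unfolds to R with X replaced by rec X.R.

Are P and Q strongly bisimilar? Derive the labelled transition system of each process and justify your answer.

P ≁ Q

LTS(P): 1 reachable states
  s0 = rec X. (b.b.b.X\{a})\{b} ⊢ ·
LTS(Q): 2 reachable states
  t0 = rec X. (a.b.b.X\{a})\{b} ⊢ --a--▸ t1
  t1 = (b.b.(rec X. (a.b.b.X\{a})\{b})\{a})\{b} ⊢ ·
Bisimilarity quotient blocks:
  B0 = {s0, t1}
  B1 = {t0}
s0 ∈ B0, t0 ∈ B1 → different blocks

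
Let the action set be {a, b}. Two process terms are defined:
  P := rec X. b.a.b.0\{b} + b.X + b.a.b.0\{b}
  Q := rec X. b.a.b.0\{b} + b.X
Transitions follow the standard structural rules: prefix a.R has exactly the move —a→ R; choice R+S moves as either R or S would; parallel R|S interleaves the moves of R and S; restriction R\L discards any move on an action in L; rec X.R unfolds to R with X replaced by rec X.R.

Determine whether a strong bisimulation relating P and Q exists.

P's transition system — 4 states:
  m0 = rec X. b.a.b.0\{b} + b.X + b.a.b.0\{b} ⊢ =b=> m0, =b=> m1
  m1 = a.b.0\{b} ⊢ =a=> m2
  m2 = b.0\{b} ⊢ =b=> m3
  m3 = 0\{b} ⊢ ∅
Q's transition system — 4 states:
  n0 = rec X. b.a.b.0\{b} + b.X ⊢ =b=> n0, =b=> n1
  n1 = a.b.0\{b} ⊢ =a=> n2
  n2 = b.0\{b} ⊢ =b=> n3
  n3 = 0\{b} ⊢ ∅
Bisimilarity quotient blocks:
  B0 = {m0, n0}
  B1 = {m1, n1}
  B2 = {m2, n2}
  B3 = {m3, n3}
m0 ∈ B0, n0 ∈ B0 → same block

YES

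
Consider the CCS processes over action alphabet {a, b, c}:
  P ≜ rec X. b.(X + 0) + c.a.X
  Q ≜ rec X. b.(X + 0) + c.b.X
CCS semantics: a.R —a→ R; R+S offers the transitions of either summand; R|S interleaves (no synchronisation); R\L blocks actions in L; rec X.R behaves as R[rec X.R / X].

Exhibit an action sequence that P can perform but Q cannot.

ca

Reachable graph of P (3 states):
  p0 = rec X. b.(X + 0) + c.a.X → -b-> p1, -c-> p2
  p1 = (rec X. b.(X + 0) + c.a.X) + 0 → -b-> p1, -c-> p2
  p2 = a.(rec X. b.(X + 0) + c.a.X) → -a-> p0
Reachable graph of Q (3 states):
  q0 = rec X. b.(X + 0) + c.b.X → -b-> q1, -c-> q2
  q1 = (rec X. b.(X + 0) + c.b.X) + 0 → -b-> q1, -c-> q2
  q2 = b.(rec X. b.(X + 0) + c.b.X) → -b-> q0
Run σ = ⟨ca⟩ on P: start {p0}
  [1] c ⇒ {p2}
  [2] a ⇒ {p0}
  — P admits the full trace.
Run σ = ⟨ca⟩ on Q: start {q0}
  [1] c ⇒ {q2}
  [2] a ⇒ ∅ (Q stuck)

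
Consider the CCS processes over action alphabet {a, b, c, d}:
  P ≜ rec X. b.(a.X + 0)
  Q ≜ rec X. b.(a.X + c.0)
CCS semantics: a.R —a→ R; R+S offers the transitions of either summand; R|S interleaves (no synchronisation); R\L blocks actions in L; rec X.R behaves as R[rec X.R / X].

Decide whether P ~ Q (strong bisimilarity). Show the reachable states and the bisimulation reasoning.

P ≁ Q

P's transition system — 2 states:
  m0 = rec X. b.(a.X + 0) :: =b=> m1
  m1 = a.(rec X. b.(a.X + 0)) + 0 :: =a=> m0
Q's transition system — 3 states:
  n0 = rec X. b.(a.X + c.0) :: =b=> n1
  n1 = a.(rec X. b.(a.X + c.0)) + c.0 :: =a=> n0, =c=> n2
  n2 = 0 :: (no moves)
Partition-refinement fixed point:
  B0 = {m0}
  B1 = {m1}
  B2 = {n0}
  B3 = {n1}
  B4 = {n2}
m0 ∈ B0, n0 ∈ B2 → different blocks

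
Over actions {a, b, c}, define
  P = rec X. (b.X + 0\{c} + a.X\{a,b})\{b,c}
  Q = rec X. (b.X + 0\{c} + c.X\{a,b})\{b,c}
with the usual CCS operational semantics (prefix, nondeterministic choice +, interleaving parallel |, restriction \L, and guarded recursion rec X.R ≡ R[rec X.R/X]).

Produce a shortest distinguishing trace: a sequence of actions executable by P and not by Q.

LTS(P): 2 reachable states
  m0 = rec X. (b.X + 0\{c} + a.X\{a,b})\{b,c} ⊢ -a-> m1
  m1 = (rec X. (b.X + 0\{c} + a.X\{a,b})\{b,c})\{a,b}\{b,c} ⊢ deadlocked
LTS(Q): 1 reachable states
  n0 = rec X. (b.X + 0\{c} + c.X\{a,b})\{b,c} ⊢ deadlocked
Run σ = ⟨a⟩ on P: start {m0}
  after a @ step 1: {m1}
  P completes σ.
Run σ = ⟨a⟩ on Q: start {n0}
  after a @ step 1: no successor for Q

a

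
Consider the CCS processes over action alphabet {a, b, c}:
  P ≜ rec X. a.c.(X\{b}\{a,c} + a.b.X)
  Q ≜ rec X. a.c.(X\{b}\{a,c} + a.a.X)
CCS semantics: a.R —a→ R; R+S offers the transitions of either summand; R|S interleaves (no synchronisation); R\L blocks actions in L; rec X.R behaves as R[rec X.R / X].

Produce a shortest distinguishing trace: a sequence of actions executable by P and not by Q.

LTS(P): 4 reachable states
  p0 = rec X. a.c.(X\{b}\{a,c} + a.b.X) has moves -a-> p1
  p1 = c.((rec X. a.c.(X\{b}\{a,c} + a.b.X))\{b}\{a,c} + a.b.(rec X. a.c.(X\{b}\{a,c} + a.b.X))) has moves -c-> p2
  p2 = (rec X. a.c.(X\{b}\{a,c} + a.b.X))\{b}\{a,c} + a.b.(rec X. a.c.(X\{b}\{a,c} + a.b.X)) has moves -a-> p3
  p3 = b.(rec X. a.c.(X\{b}\{a,c} + a.b.X)) has moves -b-> p0
LTS(Q): 4 reachable states
  q0 = rec X. a.c.(X\{b}\{a,c} + a.a.X) has moves -a-> q1
  q1 = c.((rec X. a.c.(X\{b}\{a,c} + a.a.X))\{b}\{a,c} + a.a.(rec X. a.c.(X\{b}\{a,c} + a.a.X))) has moves -c-> q2
  q2 = (rec X. a.c.(X\{b}\{a,c} + a.a.X))\{b}\{a,c} + a.a.(rec X. a.c.(X\{b}\{a,c} + a.a.X)) has moves -a-> q3
  q3 = a.(rec X. a.c.(X\{b}\{a,c} + a.a.X)) has moves -a-> q0
Trace ⟨acab⟩ through P, begin at {p0}:
  after a @ step 1: {p1}
  after c @ step 2: {p2}
  after a @ step 3: {p3}
  after b @ step 4: {p0}
  P completes σ.
Trace ⟨acab⟩ through Q, begin at {q0}:
  after a @ step 1: {q1}
  after c @ step 2: {q2}
  after a @ step 3: {q3}
  after b @ step 4: ∅ (Q stuck)

acab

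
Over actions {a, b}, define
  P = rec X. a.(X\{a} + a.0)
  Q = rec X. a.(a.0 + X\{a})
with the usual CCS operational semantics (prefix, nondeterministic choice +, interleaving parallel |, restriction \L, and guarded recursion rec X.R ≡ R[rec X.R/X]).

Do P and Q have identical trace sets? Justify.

Reachable graph of P (3 states):
  s0 = rec X. a.(X\{a} + a.0) ⊢ --a--▸ s1
  s1 = (rec X. a.(X\{a} + a.0))\{a} + a.0 ⊢ --a--▸ s2
  s2 = 0 ⊢ ∅
Reachable graph of Q (3 states):
  t0 = rec X. a.(a.0 + X\{a}) ⊢ --a--▸ t1
  t1 = a.0 + (rec X. a.(a.0 + X\{a}))\{a} ⊢ --a--▸ t2
  t2 = 0 ⊢ ∅
Coarsest stable partition (strong bisimilarity classes):
  B0 = {s0, t0}
  B1 = {s1, t1}
  B2 = {s2, t2}
s0 ∈ B0, t0 ∈ B0 → same block
Bisimilar ⇒ trace-equivalent.

trace-equivalent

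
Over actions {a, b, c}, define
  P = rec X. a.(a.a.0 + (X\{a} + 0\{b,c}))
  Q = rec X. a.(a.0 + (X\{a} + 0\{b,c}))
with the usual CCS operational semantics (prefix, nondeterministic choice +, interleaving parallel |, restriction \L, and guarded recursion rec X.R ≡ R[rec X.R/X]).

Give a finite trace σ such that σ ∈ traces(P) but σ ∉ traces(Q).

aaa

Reachable graph of P (4 states):
  p0 = rec X. a.(a.a.0 + (X\{a} + 0\{b,c})) → -a-> p1
  p1 = a.a.0 + ((rec X. a.(a.a.0 + (X\{a} + 0\{b,c})))\{a} + 0\{b,c}) → -a-> p2
  p2 = a.0 → -a-> p3
  p3 = 0 → deadlocked
Reachable graph of Q (3 states):
  q0 = rec X. a.(a.0 + (X\{a} + 0\{b,c})) → -a-> q1
  q1 = a.0 + ((rec X. a.(a.0 + (X\{a} + 0\{b,c})))\{a} + 0\{b,c}) → -a-> q2
  q2 = 0 → deadlocked
Run σ = ⟨aaa⟩ on P: start {p0}
  [1] a ⇒ {p1}
  [2] a ⇒ {p2}
  [3] a ⇒ {p3}
  ✓ P
Run σ = ⟨aaa⟩ on Q: start {q0}
  [1] a ⇒ {q1}
  [2] a ⇒ {q2}
  [3] a ⇒ ∅  — Q cannot continue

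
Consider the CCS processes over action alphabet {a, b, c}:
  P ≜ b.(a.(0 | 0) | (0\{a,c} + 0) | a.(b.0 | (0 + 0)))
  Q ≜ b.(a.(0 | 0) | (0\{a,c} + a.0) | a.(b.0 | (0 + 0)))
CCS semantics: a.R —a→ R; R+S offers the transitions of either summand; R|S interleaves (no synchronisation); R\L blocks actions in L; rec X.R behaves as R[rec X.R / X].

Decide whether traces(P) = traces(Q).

NO — witness ⟨baaa⟩

Reachable graph of P (7 states):
  p0 = b.(a.(0 | 0) | (0\{a,c} + 0) | a.(b.0 | (0 + 0))) :: —b→ p1
  p1 = a.(0 | 0) | (0\{a,c} + 0) | a.(b.0 | (0 + 0)) :: —a→ p2, —a→ p3
  p2 = 0 | 0 | (0\{a,c} + 0) | a.(b.0 | (0 + 0)) :: —a→ p4
  p3 = a.(0 | 0) | (0\{a,c} + 0) | (b.0 | (0 + 0)) :: —a→ p4, —b→ p5
  p4 = 0 | 0 | (0\{a,c} + 0) | (b.0 | (0 + 0)) :: —b→ p6
  p5 = a.(0 | 0) | (0\{a,c} + 0) | (0 | (0 + 0)) :: —a→ p6
  p6 = 0 | 0 | (0\{a,c} + 0) | (0 | (0 + 0)) :: stopped
Reachable graph of Q (13 states):
  q0 = b.(a.(0 | 0) | (0\{a,c} + a.0) | a.(b.0 | (0 + 0))) :: —b→ q1
  q1 = a.(0 | 0) | (0\{a,c} + a.0) | a.(b.0 | (0 + 0)) :: —a→ q2, —a→ q3, —a→ q4
  q2 = 0 | 0 | (0\{a,c} + a.0) | a.(b.0 | (0 + 0)) :: —a→ q5, —a→ q6
  q3 = a.(0 | 0) | (0\{a,c} + a.0) | (b.0 | (0 + 0)) :: —a→ q5, —a→ q7, —b→ q8
  q4 = a.(0 | 0) | 0 | a.(b.0 | (0 + 0)) :: —a→ q6, —a→ q7
  q5 = 0 | 0 | (0\{a,c} + a.0) | (b.0 | (0 + 0)) :: —a→ q9, —b→ q10
  q6 = 0 | 0 | 0 | a.(b.0 | (0 + 0)) :: —a→ q9
  q7 = a.(0 | 0) | 0 | (b.0 | (0 + 0)) :: —a→ q9, —b→ q11
  q8 = a.(0 | 0) | (0\{a,c} + a.0) | (0 | (0 + 0)) :: —a→ q10, —a→ q11
  q9 = 0 | 0 | 0 | (b.0 | (0 + 0)) :: —b→ q12
  q10 = 0 | 0 | (0\{a,c} + a.0) | (0 | (0 + 0)) :: —a→ q12
  q11 = a.(0 | 0) | 0 | (0 | (0 + 0)) :: —a→ q12
  q12 = 0 | 0 | 0 | (0 | (0 + 0)) :: stopped
Executing baaa from Q (initial set {q0}):
  after b @ step 1: {q1}
  after a @ step 2: {q2, q3, q4}
  after a @ step 3: {q5, q6, q7}
  after a @ step 4: {q9}
  ✓ Q
Executing baaa from P (initial set {p0}):
  after b @ step 1: {p1}
  after a @ step 2: {p2, p3}
  after a @ step 3: {p4}
  after a @ step 4: ∅  — P cannot continue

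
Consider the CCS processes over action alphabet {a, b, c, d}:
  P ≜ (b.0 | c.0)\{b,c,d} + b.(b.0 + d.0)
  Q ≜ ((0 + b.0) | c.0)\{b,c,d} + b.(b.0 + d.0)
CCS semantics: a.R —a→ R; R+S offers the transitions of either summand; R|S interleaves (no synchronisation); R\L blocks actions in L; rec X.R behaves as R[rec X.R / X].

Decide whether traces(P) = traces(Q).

YES

Reachable graph of P (3 states):
  p0 = (b.0 | c.0)\{b,c,d} + b.(b.0 + d.0) :: ··b··> p1
  p1 = b.0 + d.0 :: ··b··> p2, ··d··> p2
  p2 = 0 :: stopped
Reachable graph of Q (3 states):
  q0 = ((0 + b.0) | c.0)\{b,c,d} + b.(b.0 + d.0) :: ··b··> q1
  q1 = b.0 + d.0 :: ··b··> q2, ··d··> q2
  q2 = 0 :: stopped
Bisimilarity quotient blocks:
  B0 = {p0, q0}
  B1 = {p1, q1}
  B2 = {p2, q2}
p0 ∈ B0, q0 ∈ B0 → same block
Bisimilar ⇒ trace-equivalent.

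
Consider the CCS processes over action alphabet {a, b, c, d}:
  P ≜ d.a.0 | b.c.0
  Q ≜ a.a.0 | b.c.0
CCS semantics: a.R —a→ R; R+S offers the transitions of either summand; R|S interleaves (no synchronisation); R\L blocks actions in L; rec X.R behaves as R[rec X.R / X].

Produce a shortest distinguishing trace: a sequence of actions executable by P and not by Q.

d

P's transition system — 9 states:
  p0 = d.a.0 | b.c.0 ⊢ —b→ p1, —d→ p2
  p1 = d.a.0 | c.0 ⊢ —c→ p3, —d→ p4
  p2 = a.0 | b.c.0 ⊢ —a→ p5, —b→ p4
  p3 = d.a.0 | 0 ⊢ —d→ p6
  p4 = a.0 | c.0 ⊢ —a→ p7, —c→ p6
  p5 = 0 | b.c.0 ⊢ —b→ p7
  p6 = a.0 | 0 ⊢ —a→ p8
  p7 = 0 | c.0 ⊢ —c→ p8
  p8 = 0 | 0 ⊢ (no moves)
Q's transition system — 9 states:
  q0 = a.a.0 | b.c.0 ⊢ —a→ q1, —b→ q2
  q1 = a.0 | b.c.0 ⊢ —a→ q3, —b→ q4
  q2 = a.a.0 | c.0 ⊢ —a→ q4, —c→ q5
  q3 = 0 | b.c.0 ⊢ —b→ q6
  q4 = a.0 | c.0 ⊢ —a→ q6, —c→ q7
  q5 = a.a.0 | 0 ⊢ —a→ q7
  q6 = 0 | c.0 ⊢ —c→ q8
  q7 = a.0 | 0 ⊢ —a→ q8
  q8 = 0 | 0 ⊢ (no moves)
Trace ⟨d⟩ through P, begin at {p0}:
  step 1 (d): {p2}
  ✓ P
Trace ⟨d⟩ through Q, begin at {q0}:
  step 1 (d): no successor for Q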